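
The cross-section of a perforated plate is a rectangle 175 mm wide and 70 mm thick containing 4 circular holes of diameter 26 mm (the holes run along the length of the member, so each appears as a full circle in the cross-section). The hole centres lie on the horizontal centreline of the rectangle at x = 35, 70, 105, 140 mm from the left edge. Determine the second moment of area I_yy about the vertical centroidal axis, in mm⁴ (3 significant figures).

I_yy ≈ 2.79 × 10⁷ mm⁴

Break the section into simple shapes (no overlaps), measuring from the bottom-left corner of the bounding box.
Plate: 175 × 70, A = 12 250 mm², x = 87.5 mm, Ī = 31 263 021 mm⁴.
Hole 1 (subtracted): ⌀26, A = 530.93 mm², x = 35 mm, Ī = 22 432 mm⁴.
Hole 2 (subtracted): ⌀26, A = 530.93 mm², x = 70 mm, Ī = 22 432 mm⁴.
Hole 3 (subtracted): ⌀26, A = 530.93 mm², x = 105 mm, Ī = 22 432 mm⁴.
Hole 4 (subtracted): ⌀26, A = 530.93 mm², x = 140 mm, Ī = 22 432 mm⁴.
By symmetry the centroid is at mid-width, x̄ = 87.5 mm.
Transfer each piece to the vertical centroidal axis using Ī + A·d² with d = x − 87.5:
  plate: d = 0 mm → contributes +31 263 021 mm⁴
  hole 1: d = -52.5 mm → contributes −1 485 805 mm⁴
  hole 2: d = -17.5 mm → contributes −185 029 mm⁴
  hole 3: d = 17.5 mm → contributes −185 029 mm⁴
  hole 4: d = 52.5 mm → contributes −1 485 805 mm⁴
Total I = 27 921 353 mm⁴.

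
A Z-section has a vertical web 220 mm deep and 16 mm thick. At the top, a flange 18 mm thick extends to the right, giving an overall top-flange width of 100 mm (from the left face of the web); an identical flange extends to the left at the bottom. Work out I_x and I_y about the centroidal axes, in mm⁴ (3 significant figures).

I_x ≈ 4.51 × 10⁷ mm⁴, I_y ≈ 9.41 × 10⁶ mm⁴

Treat the section as a set of non-overlapping primitives; coordinates are from the bounding-box lower-left.
Web: 16 × 220, A = 3 520 mm², y = 110 mm, Ī = 14 197 333 mm⁴.
Top flange (beyond web): 84 × 18, A = 1 512 mm², y = 211 mm, Ī = 40 824 mm⁴.
Bottom flange (beyond web): 84 × 18, A = 1 512 mm², y = 9 mm, Ī = 40 824 mm⁴.
Centroid: ȳ = ΣA·y / ΣA = 110 mm.
Transfer each piece to the centroidal x-axis using Ī + A·d² with d = y − 110:
  web: d = 0 mm → contributes +14 197 333 mm⁴
  top flange (beyond web): d = 101 mm → contributes +15 464 736 mm⁴
  bottom flange (beyond web): d = -101 mm → contributes +15 464 736 mm⁴
Total I = 45 126 805 mm⁴.
For the y-axis: x̄ = 92 mm.
Repeating about the centroidal y-axis gives I_y = 9 413 205 mm⁴.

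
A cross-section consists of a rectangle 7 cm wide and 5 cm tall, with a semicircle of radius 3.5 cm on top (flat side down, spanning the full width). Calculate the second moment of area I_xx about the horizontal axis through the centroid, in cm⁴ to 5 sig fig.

Decompose the section into non-overlapping parts with the origin at the bottom-left of its bounding rectangle.
Rectangular body: 7 × 5, A = 35 cm², y = 2.5 cm, Ī = 72.91667 cm⁴.
Semicircular cap: semicircle r = 3.5, A = 19.24226 cm², y = 6.485446 cm, Ī = 16.4704 cm⁴.
Centroid: ȳ = ΣA·y / ΣA = 3.913823 cm.
Transfer each piece to the horizontal axis through the centroid using Ī + A·d² with d = y − 3.913823:
  rectangular body: d = -1.413823 cm → contributes +142.8781 cm⁴
  semicircular cap: d = 2.571623 cm → contributes +143.7241 cm⁴
Total I = 286.6022 cm⁴.

I_xx ≈ 286.60 cm⁴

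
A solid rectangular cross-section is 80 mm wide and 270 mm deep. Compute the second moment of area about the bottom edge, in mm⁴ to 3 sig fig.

The section: 80 × 270, A = 21 600 mm², y = 135 mm, Ī = 131 220 000 mm⁴.
Transfer it to the base of the section using Ī + A·d² with d = y − 0:
  the section: d = 135 mm → contributes +524 880 000 mm⁴
Total I = 524 880 000 mm⁴.

I_base ≈ 5.25 × 10⁸ mm⁴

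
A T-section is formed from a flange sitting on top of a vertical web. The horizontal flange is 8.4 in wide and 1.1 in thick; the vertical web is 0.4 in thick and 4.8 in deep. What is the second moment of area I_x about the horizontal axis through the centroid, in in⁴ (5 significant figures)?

I_x ≈ 18.452 in⁴

Decompose the section into non-overlapping parts with the origin at the bottom-left of its bounding rectangle.
Flange: 8.4 × 1.1, A = 9.24 in², y = 5.35 in, Ī = 0.9317 in⁴.
Web: 0.4 × 4.8, A = 1.92 in², y = 2.4 in, Ī = 3.6864 in⁴.
Centroid: ȳ = ΣA·y / ΣA = 4.842473 in.
Transfer each piece to the horizontal axis through the centroid using Ī + A·d² with d = y − 4.842473:
  flange: d = 0.5075269 in → contributes +3.311772 in⁴
  web: d = -2.442473 in → contributes +15.1405 in⁴
Total I = 18.45227 in⁴.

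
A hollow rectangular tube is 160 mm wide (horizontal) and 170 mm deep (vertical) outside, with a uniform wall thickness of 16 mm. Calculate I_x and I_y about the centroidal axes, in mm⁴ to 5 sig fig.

Split into non-overlapping primitives; take the origin at the lower-left of the bounding box.
Outer rectangle: 160 × 170, A = 27 200 mm², y = 85 mm, Ī = 65 506 667 mm⁴.
Inner void (subtracted): 128 × 138, A = 17 664 mm², y = 85 mm, Ī = 28 032 768 mm⁴.
By symmetry the centroid is at mid-height, ȳ = 85 mm.
All pieces are centred on the centroidal x-axis, so I = ΣĪ (holes subtracted) = 37 473 899 mm⁴.
Repeating about the centroidal y-axis gives I_y = 33 909 419 mm⁴.

I_x ≈ 3.7474 × 10⁷ mm⁴, I_y ≈ 3.3909 × 10⁷ mm⁴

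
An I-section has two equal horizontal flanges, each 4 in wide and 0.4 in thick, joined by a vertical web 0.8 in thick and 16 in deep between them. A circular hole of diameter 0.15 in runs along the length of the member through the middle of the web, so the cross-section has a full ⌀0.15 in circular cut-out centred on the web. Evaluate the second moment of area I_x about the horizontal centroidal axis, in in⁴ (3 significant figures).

I_x ≈ 488 in⁴

Decompose the section into non-overlapping parts with the origin at the bottom-left of its bounding rectangle.
Bottom flange: 4 × 0.4, A = 1.6 in², y = 0.2 in, Ī = 0.021333 in⁴.
Web: 0.8 × 16, A = 12.8 in², y = 8.4 in, Ī = 273.07 in⁴.
Top flange: 4 × 0.4, A = 1.6 in², y = 16.6 in, Ī = 0.021333 in⁴.
Hole (subtracted): ⌀0.15, A = 0.017671 in², y = 8.4 in, Ī = 0.00002485 in⁴.
By symmetry the centroid is at mid-height, ȳ = 8.4 in.
Transfer each piece to the horizontal centroidal axis using Ī + A·d² with d = y − 8.4:
  bottom flange: d = -8.2 in → contributes +107.61 in⁴
  web: d = 0 in → contributes +273.07 in⁴
  top flange: d = 8.2 in → contributes +107.61 in⁴
  hole: d = 0 in → contributes −0.00002485 in⁴
Total I = 488.28 in⁴.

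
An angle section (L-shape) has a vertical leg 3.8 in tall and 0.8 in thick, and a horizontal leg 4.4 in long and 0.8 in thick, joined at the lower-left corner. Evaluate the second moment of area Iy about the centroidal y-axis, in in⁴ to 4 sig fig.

Break the section into simple shapes (no overlaps), measuring from the bottom-left corner of the bounding box.
Vertical leg: 0.8 × 3.8, A = 3.04 in², x = 0.4 in, Ī = 0.162133 in⁴.
Horizontal leg (remainder): 3.6 × 0.8, A = 2.88 in², x = 2.6 in, Ī = 3.1104 in⁴.
Centroid: x̄ = ΣA·x / ΣA = 1.47027 in.
Transfer each piece to the centroidal y-axis using Ī + A·d² with d = x − 1.47027:
  vertical leg: d = -1.07027 in → contributes +3.64439 in⁴
  horizontal leg (remainder): d = 1.12973 in → contributes +6.78611 in⁴
Total I = 10.4305 in⁴.

Iy ≈ 10.43 in⁴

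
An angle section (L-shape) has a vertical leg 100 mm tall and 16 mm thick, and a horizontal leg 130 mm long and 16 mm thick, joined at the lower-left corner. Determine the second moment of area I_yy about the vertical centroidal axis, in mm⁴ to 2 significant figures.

Treat the section as a set of non-overlapping primitives; coordinates are from the bounding-box lower-left.
Vertical leg: 16 × 100, A = 1 600 mm², x = 8 mm, Ī = 34 133 mm⁴.
Horizontal leg (remainder): 114 × 16, A = 1 824 mm², x = 73 mm, Ī = 1 975 392 mm⁴.
Centroid: x̄ = ΣA·x / ΣA = 42.63 mm.
Transfer each piece to the vertical centroidal axis using Ī + A·d² with d = x − 42.63:
  vertical leg: d = -34.63 mm → contributes +1 952 488 mm⁴
  horizontal leg (remainder): d = 30.37 mm → contributes +3 658 159 mm⁴
Total I = 5 610 647 mm⁴.

I_yy ≈ 5.6 × 10⁶ mm⁴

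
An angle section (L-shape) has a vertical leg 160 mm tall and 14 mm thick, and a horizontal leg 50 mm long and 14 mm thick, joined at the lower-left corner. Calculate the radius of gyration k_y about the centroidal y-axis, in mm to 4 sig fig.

k_y ≈ 11.26 mm

Split into non-overlapping primitives; take the origin at the lower-left of the bounding box.
Vertical leg: 14 × 160, A = 2 240 mm², x = 7 mm, Ī = 36586.7 mm⁴.
Horizontal leg (remainder): 36 × 14, A = 504 mm², x = 32 mm, Ī = 54 432 mm⁴.
Centroid: x̄ = ΣA·x / ΣA = 11.5918 mm.
Transfer each piece to the centroidal y-axis using Ī + A·d² with d = x − 11.5918:
  vertical leg: d = -4.59184 mm → contributes +83 817 mm⁴
  horizontal leg (remainder): d = 20.4082 mm → contributes +264 345 mm⁴
Total I = 348 162 mm⁴.
Radius of gyration: k = √(I/A) = √(348 162 / 2 744) = 11.2641 mm.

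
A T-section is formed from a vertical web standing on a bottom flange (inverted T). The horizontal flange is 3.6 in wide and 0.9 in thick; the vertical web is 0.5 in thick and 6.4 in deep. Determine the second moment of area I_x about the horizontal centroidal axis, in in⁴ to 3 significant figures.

Break the section into simple shapes (no overlaps), measuring from the bottom-left corner of the bounding box.
Flange: 3.6 × 0.9, A = 3.24 in², y = 0.45 in, Ī = 0.2187 in⁴.
Web: 0.5 × 6.4, A = 3.2 in², y = 4.1 in, Ī = 10.923 in⁴.
Centroid: ȳ = ΣA·y / ΣA = 2.2637 in.
Transfer each piece to the horizontal centroidal axis using Ī + A·d² with d = y − 2.2637:
  flange: d = -1.8137 in → contributes +10.876 in⁴
  web: d = 1.8363 in → contributes +21.713 in⁴
Total I = 32.59 in⁴.

I_x ≈ 32.6 in⁴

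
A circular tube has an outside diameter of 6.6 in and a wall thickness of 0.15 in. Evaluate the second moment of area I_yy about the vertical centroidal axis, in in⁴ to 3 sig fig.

I_yy ≈ 15.8 in⁴

Break the section into simple shapes (no overlaps), measuring from the bottom-left corner of the bounding box.
Outer circle: ⌀6.6, A = 34.212 in², x = 3.3 in, Ī = 93.142 in⁴.
Bore (subtracted): ⌀6.3, A = 31.172 in², x = 3.3 in, Ī = 77.327 in⁴.
By symmetry the centroid is at mid-width, x̄ = 3.3 in.
All pieces are centred on the vertical centroidal axis, so I = ΣĪ (holes subtracted) = 15.815 in⁴.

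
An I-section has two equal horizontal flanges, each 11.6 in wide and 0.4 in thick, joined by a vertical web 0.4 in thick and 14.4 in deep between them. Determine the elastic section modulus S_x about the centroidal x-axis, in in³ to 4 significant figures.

Treat the section as a set of non-overlapping primitives; coordinates are from the bounding-box lower-left.
Bottom flange: 11.6 × 0.4, A = 4.64 in², y = 0.2 in, Ī = 0.0618667 in⁴.
Web: 0.4 × 14.4, A = 5.76 in², y = 7.6 in, Ī = 99.5328 in⁴.
Top flange: 11.6 × 0.4, A = 4.64 in², y = 15 in, Ī = 0.0618667 in⁴.
By symmetry the centroid is at mid-height, ȳ = 7.6 in.
Transfer each piece to the centroidal x-axis using Ī + A·d² with d = y − 7.6:
  bottom flange: d = -7.4 in → contributes +254.148 in⁴
  web: d = 0 in → contributes +99.5328 in⁴
  top flange: d = 7.4 in → contributes +254.148 in⁴
Total I = 607.829 in⁴.
Extreme fibre distance c = 7.6 in; S = I/c = 79.9775 in³.

S_x ≈ 79.98 in³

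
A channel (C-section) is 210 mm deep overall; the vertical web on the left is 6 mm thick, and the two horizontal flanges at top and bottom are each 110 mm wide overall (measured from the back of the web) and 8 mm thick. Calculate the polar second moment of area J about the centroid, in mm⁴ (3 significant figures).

J ≈ 2.53 × 10⁷ mm⁴

Split into non-overlapping primitives; take the origin at the lower-left of the bounding box.
Web: 6 × 210, A = 1 260 mm², y = 105 mm, Ī = 4 630 500 mm⁴.
Top flange (beyond web): 104 × 8, A = 832 mm², y = 206 mm, Ī = 4437.3 mm⁴.
Bottom flange (beyond web): 104 × 8, A = 832 mm², y = 4 mm, Ī = 4437.3 mm⁴.
By symmetry the centroid is at mid-height, ȳ = 105 mm.
Transfer each piece to the centroidal x-axis using Ī + A·d² with d = y − 105:
  web: d = 0 mm → contributes +4 630 500 mm⁴
  top flange (beyond web): d = 101 mm → contributes +8 491 669 mm⁴
  bottom flange (beyond web): d = -101 mm → contributes +8 491 669 mm⁴
Total I = 21 613 839 mm⁴.
For the y-axis: x̄ = 34.3 mm.
Repeating about the centroidal y-axis gives I_y = 3 672 660 mm⁴.
Polar second moment: J = I_x + I_y = 25 286 499 mm⁴.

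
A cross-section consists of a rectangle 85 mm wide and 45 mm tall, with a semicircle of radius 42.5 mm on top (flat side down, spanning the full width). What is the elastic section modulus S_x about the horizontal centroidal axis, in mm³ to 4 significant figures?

S_x ≈ 7.710 × 10⁴ mm³

Split into non-overlapping primitives; take the origin at the lower-left of the bounding box.
Rectangular body: 85 × 45, A = 3 825 mm², y = 22.5 mm, Ī = 645 469 mm⁴.
Semicircular cap: semicircle r = 42.5, A = 2837.25 mm², y = 63.0376 mm, Ī = 358 086 mm⁴.
Centroid: ȳ = ΣA·y / ΣA = 39.7637 mm.
Transfer each piece to the horizontal centroidal axis using Ī + A·d² with d = y − 39.7637:
  rectangular body: d = -17.2637 mm → contributes +1 785 456 mm⁴
  semicircular cap: d = 23.2738 mm → contributes +1 894 945 mm⁴
Total I = 3 680 401 mm⁴.
Extreme fibre distance c = 47.7363 mm; S = I/c = 77098.6 mm³.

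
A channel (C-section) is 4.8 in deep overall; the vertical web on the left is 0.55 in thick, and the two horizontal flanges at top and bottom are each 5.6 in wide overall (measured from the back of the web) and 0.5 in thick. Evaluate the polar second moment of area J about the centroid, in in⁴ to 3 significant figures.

Treat the section as a set of non-overlapping primitives; coordinates are from the bounding-box lower-left.
Web: 0.55 × 4.8, A = 2.64 in², y = 2.4 in, Ī = 5.0688 in⁴.
Top flange (beyond web): 5.05 × 0.5, A = 2.525 in², y = 4.55 in, Ī = 0.052604 in⁴.
Bottom flange (beyond web): 5.05 × 0.5, A = 2.525 in², y = 0.25 in, Ī = 0.052604 in⁴.
By symmetry the centroid is at mid-height, ȳ = 2.4 in.
Transfer each piece to the centroidal x-axis using Ī + A·d² with d = y − 2.4:
  web: d = 0 in → contributes +5.0688 in⁴
  top flange (beyond web): d = 2.15 in → contributes +11.724 in⁴
  bottom flange (beyond web): d = -2.15 in → contributes +11.724 in⁴
Total I = 28.518 in⁴.
For the y-axis: x̄ = 2.1138 in.
Repeating about the centroidal y-axis gives I_y = 24.391 in⁴.
Polar second moment: J = I_x + I_y = 52.909 in⁴.

J ≈ 52.9 in⁴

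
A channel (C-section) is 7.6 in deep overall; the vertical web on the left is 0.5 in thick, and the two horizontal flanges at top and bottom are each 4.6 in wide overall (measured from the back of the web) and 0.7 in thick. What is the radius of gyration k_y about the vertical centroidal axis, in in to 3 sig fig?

Treat the section as a set of non-overlapping primitives; coordinates are from the bounding-box lower-left.
Web: 0.5 × 7.6, A = 3.8 in², x = 0.25 in, Ī = 0.079167 in⁴.
Top flange (beyond web): 4.1 × 0.7, A = 2.87 in², x = 2.55 in, Ī = 4.0204 in⁴.
Bottom flange (beyond web): 4.1 × 0.7, A = 2.87 in², x = 2.55 in, Ī = 4.0204 in⁴.
Centroid: x̄ = ΣA·x / ΣA = 1.6339 in.
Transfer each piece to the vertical centroidal axis using Ī + A·d² with d = x − 1.6339:
  web: d = -1.3839 in → contributes +7.3564 in⁴
  top flange (beyond web): d = 0.91614 in → contributes +6.4292 in⁴
  bottom flange (beyond web): d = 0.91614 in → contributes +6.4292 in⁴
Total I = 20.215 in⁴.
Radius of gyration: k = √(I/A) = √(20.215 / 9.54) = 1.4557 in.

k_y ≈ 1.46 in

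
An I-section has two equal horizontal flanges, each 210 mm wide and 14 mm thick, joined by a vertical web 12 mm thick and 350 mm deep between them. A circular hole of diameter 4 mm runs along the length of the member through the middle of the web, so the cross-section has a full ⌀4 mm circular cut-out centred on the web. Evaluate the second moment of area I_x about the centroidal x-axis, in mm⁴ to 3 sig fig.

Break the section into simple shapes (no overlaps), measuring from the bottom-left corner of the bounding box.
Bottom flange: 210 × 14, A = 2 940 mm², y = 7 mm, Ī = 48 020 mm⁴.
Web: 12 × 350, A = 4 200 mm², y = 189 mm, Ī = 42 875 000 mm⁴.
Top flange: 210 × 14, A = 2 940 mm², y = 371 mm, Ī = 48 020 mm⁴.
Hole (subtracted): ⌀4, A = 12.566 mm², y = 189 mm, Ī = 12.566 mm⁴.
By symmetry the centroid is at mid-height, ȳ = 189 mm.
Transfer each piece to the centroidal x-axis using Ī + A·d² with d = y − 189:
  bottom flange: d = -182 mm → contributes +97 432 580 mm⁴
  web: d = 0 mm → contributes +42 875 000 mm⁴
  top flange: d = 182 mm → contributes +97 432 580 mm⁴
  hole: d = 0 mm → contributes −12.566 mm⁴
Total I = 237 740 147 mm⁴.

I_x ≈ 2.38 × 10⁸ mm⁴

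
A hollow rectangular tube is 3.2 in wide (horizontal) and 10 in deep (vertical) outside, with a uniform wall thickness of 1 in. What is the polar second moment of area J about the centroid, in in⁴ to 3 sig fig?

J ≈ 242 in⁴

Treat the section as a set of non-overlapping primitives; coordinates are from the bounding-box lower-left.
Outer rectangle: 3.2 × 10, A = 32 in², y = 5 in, Ī = 266.67 in⁴.
Inner void (subtracted): 1.2 × 8, A = 9.6 in², y = 5 in, Ī = 51.2 in⁴.
By symmetry the centroid is at mid-height, ȳ = 5 in.
All pieces are centred on the centroidal x-axis, so I = ΣĪ (holes subtracted) = 215.47 in⁴.
Repeating about the centroidal y-axis gives I_y = 26.155 in⁴.
Polar second moment: J = I_x + I_y = 241.62 in⁴.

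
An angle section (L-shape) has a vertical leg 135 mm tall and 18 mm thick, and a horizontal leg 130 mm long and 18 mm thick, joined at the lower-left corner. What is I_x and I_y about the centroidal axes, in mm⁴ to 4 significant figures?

I_x ≈ 7.516 × 10⁶ mm⁴, I_y ≈ 6.828 × 10⁶ mm⁴

Decompose the section into non-overlapping parts with the origin at the bottom-left of its bounding rectangle.
Vertical leg: 18 × 135, A = 2 430 mm², y = 67.5 mm, Ī = 3 690 563 mm⁴.
Horizontal leg (remainder): 112 × 18, A = 2 016 mm², y = 9 mm, Ī = 54 432 mm⁴.
Centroid: ȳ = ΣA·y / ΣA = 40.9737 mm.
Transfer each piece to the centroidal x-axis using Ī + A·d² with d = y − 40.9737:
  vertical leg: d = 26.5263 mm → contributes +5 400 421 mm⁴
  horizontal leg (remainder): d = -31.9737 mm → contributes +2 115 422 mm⁴
Total I = 7 515 843 mm⁴.
For the y-axis: x̄ = 38.4737 mm.
Repeating about the centroidal y-axis gives I_y = 6 828 370 mm⁴.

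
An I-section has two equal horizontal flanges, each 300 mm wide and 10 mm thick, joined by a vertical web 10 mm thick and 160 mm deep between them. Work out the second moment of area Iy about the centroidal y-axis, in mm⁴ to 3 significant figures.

Split into non-overlapping primitives; take the origin at the lower-left of the bounding box.
Bottom flange: 300 × 10, A = 3 000 mm², x = 150 mm, Ī = 22 500 000 mm⁴.
Web: 10 × 160, A = 1 600 mm², x = 150 mm, Ī = 13 333 mm⁴.
Top flange: 300 × 10, A = 3 000 mm², x = 150 mm, Ī = 22 500 000 mm⁴.
By symmetry the centroid is at mid-width, x̄ = 150 mm.
All pieces are centred on the centroidal y-axis, so I = ΣĪ = 45 013 333 mm⁴.

Iy ≈ 4.50 × 10⁷ mm⁴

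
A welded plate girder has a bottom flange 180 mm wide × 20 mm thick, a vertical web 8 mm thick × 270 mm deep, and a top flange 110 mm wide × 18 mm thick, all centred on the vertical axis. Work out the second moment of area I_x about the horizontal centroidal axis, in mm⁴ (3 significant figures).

Decompose the section into non-overlapping parts with the origin at the bottom-left of its bounding rectangle.
Bottom plate: 180 × 20, A = 3 600 mm², y = 10 mm, Ī = 120 000 mm⁴.
Web plate: 8 × 270, A = 2 160 mm², y = 155 mm, Ī = 13 122 000 mm⁴.
Top plate: 110 × 18, A = 1 980 mm², y = 299 mm, Ī = 53 460 mm⁴.
Centroid: ȳ = ΣA·y / ΣA = 124.4 mm.
Transfer each piece to the horizontal centroidal axis using Ī + A·d² with d = y − 124.4:
  bottom plate: d = -114.4 mm → contributes +47 230 665 mm⁴
  web plate: d = 30.605 mm → contributes +15 145 152 mm⁴
  top plate: d = 174.6 mm → contributes +60 417 293 mm⁴
Total I = 122 793 110 mm⁴.

I_x ≈ 1.23 × 10⁸ mm⁴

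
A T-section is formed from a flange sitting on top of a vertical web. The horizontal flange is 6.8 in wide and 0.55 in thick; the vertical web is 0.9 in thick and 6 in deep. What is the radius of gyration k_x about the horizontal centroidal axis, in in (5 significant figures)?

k_x ≈ 2.0918 in

Break the section into simple shapes (no overlaps), measuring from the bottom-left corner of the bounding box.
Flange: 6.8 × 0.55, A = 3.74 in², y = 6.275 in, Ī = 0.09427917 in⁴.
Web: 0.9 × 6, A = 5.4 in², y = 3 in, Ī = 16.2 in⁴.
Centroid: ȳ = ΣA·y / ΣA = 4.340098 in.
Transfer each piece to the horizontal centroidal axis using Ī + A·d² with d = y − 4.340098:
  flange: d = 1.934902 in → contributes +14.09626 in⁴
  web: d = -1.340098 in → contributes +25.89767 in⁴
Total I = 39.99392 in⁴.
Radius of gyration: k = √(I/A) = √(39.99392 / 9.14) = 2.091818 in.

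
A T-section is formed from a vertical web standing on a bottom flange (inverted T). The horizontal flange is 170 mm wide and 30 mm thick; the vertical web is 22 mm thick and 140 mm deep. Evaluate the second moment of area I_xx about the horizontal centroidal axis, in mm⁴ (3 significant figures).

Break the section into simple shapes (no overlaps), measuring from the bottom-left corner of the bounding box.
Flange: 170 × 30, A = 5 100 mm², y = 15 mm, Ī = 382 500 mm⁴.
Web: 22 × 140, A = 3 080 mm², y = 100 mm, Ī = 5 030 667 mm⁴.
Centroid: ȳ = ΣA·y / ΣA = 47.005 mm.
Transfer each piece to the horizontal centroidal axis using Ī + A·d² with d = y − 47.005:
  flange: d = -32.005 mm → contributes +5 606 496 mm⁴
  web: d = 52.995 mm → contributes +13 680 790 mm⁴
Total I = 19 287 286 mm⁴.

I_xx ≈ 1.93 × 10⁷ mm⁴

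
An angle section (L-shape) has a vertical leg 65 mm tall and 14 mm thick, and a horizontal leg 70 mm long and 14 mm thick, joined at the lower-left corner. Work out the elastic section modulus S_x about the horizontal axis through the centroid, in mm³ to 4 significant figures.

Treat the section as a set of non-overlapping primitives; coordinates are from the bounding-box lower-left.
Vertical leg: 14 × 65, A = 910 mm², y = 32.5 mm, Ī = 320 396 mm⁴.
Horizontal leg (remainder): 56 × 14, A = 784 mm², y = 7 mm, Ī = 12805.3 mm⁴.
Centroid: ȳ = ΣA·y / ΣA = 20.6983 mm.
Transfer each piece to the horizontal axis through the centroid using Ī + A·d² with d = y − 20.6983:
  vertical leg: d = 11.8017 mm → contributes +447 140 mm⁴
  horizontal leg (remainder): d = -13.6983 mm → contributes +159 919 mm⁴
Total I = 607 059 mm⁴.
Extreme fibre distance c = 44.3017 mm; S = I/c = 13702.8 mm³.

S_x ≈ 1.370 × 10⁴ mm³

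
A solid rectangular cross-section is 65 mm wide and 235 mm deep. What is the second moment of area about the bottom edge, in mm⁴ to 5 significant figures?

The section: 65 × 235, A = 15 275 mm², y = 117.5 mm, Ī = 70 296 823 mm⁴.
Transfer it to a horizontal axis along the bottom face using Ī + A·d² with d = y − 0:
  the section: d = 117.5 mm → contributes +281 187 292 mm⁴
Total I = 281 187 292 mm⁴.

I_base ≈ 2.8119 × 10⁸ mm⁴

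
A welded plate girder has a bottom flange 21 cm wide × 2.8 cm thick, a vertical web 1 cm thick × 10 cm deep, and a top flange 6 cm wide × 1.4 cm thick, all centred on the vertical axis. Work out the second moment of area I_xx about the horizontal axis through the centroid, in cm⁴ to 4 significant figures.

I_xx ≈ 1407 cm⁴

Break the section into simple shapes (no overlaps), measuring from the bottom-left corner of the bounding box.
Bottom plate: 21 × 2.8, A = 58.8 cm², y = 1.4 cm, Ī = 38.416 cm⁴.
Web plate: 1 × 10, A = 10 cm², y = 7.8 cm, Ī = 83.3333 cm⁴.
Top plate: 6 × 1.4, A = 8.4 cm², y = 13.5 cm, Ī = 1.372 cm⁴.
Centroid: ȳ = ΣA·y / ΣA = 3.5456 cm.
Transfer each piece to the horizontal axis through the centroid using Ī + A·d² with d = y − 3.5456:
  bottom plate: d = -2.1456 cm → contributes +309.107 cm⁴
  web plate: d = 4.2544 cm → contributes +264.333 cm⁴
  top plate: d = 9.9544 cm → contributes +833.729 cm⁴
Total I = 1407.17 cm⁴.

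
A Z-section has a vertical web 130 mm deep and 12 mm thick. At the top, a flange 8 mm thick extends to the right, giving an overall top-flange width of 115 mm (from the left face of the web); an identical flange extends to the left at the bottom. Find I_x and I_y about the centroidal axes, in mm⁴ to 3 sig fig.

Decompose the section into non-overlapping parts with the origin at the bottom-left of its bounding rectangle.
Web: 12 × 130, A = 1 560 mm², y = 65 mm, Ī = 2 197 000 mm⁴.
Top flange (beyond web): 103 × 8, A = 824 mm², y = 126 mm, Ī = 4394.7 mm⁴.
Bottom flange (beyond web): 103 × 8, A = 824 mm², y = 4 mm, Ī = 4394.7 mm⁴.
Centroid: ȳ = ΣA·y / ΣA = 65 mm.
Transfer each piece to the centroidal x-axis using Ī + A·d² with d = y − 65:
  web: d = 0 mm → contributes +2 197 000 mm⁴
  top flange (beyond web): d = 61 mm → contributes +3 070 499 mm⁴
  bottom flange (beyond web): d = -61 mm → contributes +3 070 499 mm⁴
Total I = 8 337 997 mm⁴.
For the y-axis: x̄ = 109 mm.
Repeating about the centroidal y-axis gives I_y = 6 924 389 mm⁴.

I_x ≈ 8.34 × 10⁶ mm⁴, I_y ≈ 6.92 × 10⁶ mm⁴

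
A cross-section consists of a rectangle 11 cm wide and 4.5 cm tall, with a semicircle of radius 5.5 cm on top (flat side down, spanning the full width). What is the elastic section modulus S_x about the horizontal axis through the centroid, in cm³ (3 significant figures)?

Break the section into simple shapes (no overlaps), measuring from the bottom-left corner of the bounding box.
Rectangular body: 11 × 4.5, A = 49.5 cm², y = 2.25 cm, Ī = 83.531 cm⁴.
Semicircular cap: semicircle r = 5.5, A = 47.517 cm², y = 6.8343 cm, Ī = 100.43 cm⁴.
Centroid: ȳ = ΣA·y / ΣA = 4.4953 cm.
Transfer each piece to the horizontal axis through the centroid using Ī + A·d² with d = y − 4.4953:
  rectangular body: d = -2.2453 cm → contributes +333.07 cm⁴
  semicircular cap: d = 2.339 cm → contributes +360.39 cm⁴
Total I = 693.47 cm⁴.
Extreme fibre distance c = 5.5047 cm; S = I/c = 125.98 cm³.

S_x ≈ 126 cm³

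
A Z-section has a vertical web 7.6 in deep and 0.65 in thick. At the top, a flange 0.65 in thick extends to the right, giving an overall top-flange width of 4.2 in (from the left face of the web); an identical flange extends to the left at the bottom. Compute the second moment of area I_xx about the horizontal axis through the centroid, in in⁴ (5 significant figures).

I_xx ≈ 79.669 in⁴

Treat the section as a set of non-overlapping primitives; coordinates are from the bounding-box lower-left.
Web: 0.65 × 7.6, A = 4.94 in², y = 3.8 in, Ī = 23.77787 in⁴.
Top flange (beyond web): 3.55 × 0.65, A = 2.3075 in², y = 7.275 in, Ī = 0.08124323 in⁴.
Bottom flange (beyond web): 3.55 × 0.65, A = 2.3075 in², y = 0.325 in, Ī = 0.08124323 in⁴.
Centroid: ȳ = ΣA·y / ΣA = 3.8 in.
Transfer each piece to the horizontal axis through the centroid using Ī + A·d² with d = y − 3.8:
  web: d = 0 in → contributes +23.77787 in⁴
  top flange (beyond web): d = 3.475 in → contributes +27.94575 in⁴
  bottom flange (beyond web): d = -3.475 in → contributes +27.94575 in⁴
Total I = 79.66936 in⁴.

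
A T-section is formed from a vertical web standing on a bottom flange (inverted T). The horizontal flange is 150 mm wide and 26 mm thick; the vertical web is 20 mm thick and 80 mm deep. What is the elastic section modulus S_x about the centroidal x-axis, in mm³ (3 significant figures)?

Break the section into simple shapes (no overlaps), measuring from the bottom-left corner of the bounding box.
Flange: 150 × 26, A = 3 900 mm², y = 13 mm, Ī = 219 700 mm⁴.
Web: 20 × 80, A = 1 600 mm², y = 66 mm, Ī = 853 333 mm⁴.
Centroid: ȳ = ΣA·y / ΣA = 28.418 mm.
Transfer each piece to the centroidal x-axis using Ī + A·d² with d = y − 28.418:
  flange: d = -15.418 mm → contributes +1 146 809 mm⁴
  web: d = 37.582 mm → contributes +3 113 162 mm⁴
Total I = 4 259 972 mm⁴.
Extreme fibre distance c = 77.582 mm; S = I/c = 54 909 mm³.

S_x ≈ 5.49 × 10⁴ mm³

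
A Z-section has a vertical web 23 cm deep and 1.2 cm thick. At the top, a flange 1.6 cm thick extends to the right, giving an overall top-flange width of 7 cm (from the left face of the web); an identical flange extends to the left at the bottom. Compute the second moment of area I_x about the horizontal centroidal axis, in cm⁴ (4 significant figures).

I_x ≈ 3346 cm⁴

Treat the section as a set of non-overlapping primitives; coordinates are from the bounding-box lower-left.
Web: 1.2 × 23, A = 27.6 cm², y = 11.5 cm, Ī = 1216.7 cm⁴.
Top flange (beyond web): 5.8 × 1.6, A = 9.28 cm², y = 22.2 cm, Ī = 1.97973 cm⁴.
Bottom flange (beyond web): 5.8 × 1.6, A = 9.28 cm², y = 0.8 cm, Ī = 1.97973 cm⁴.
Centroid: ȳ = ΣA·y / ΣA = 11.5 cm.
Transfer each piece to the horizontal centroidal axis using Ī + A·d² with d = y − 11.5:
  web: d = 0 cm → contributes +1216.7 cm⁴
  top flange (beyond web): d = 10.7 cm → contributes +1064.45 cm⁴
  bottom flange (beyond web): d = -10.7 cm → contributes +1064.45 cm⁴
Total I = 3345.59 cm⁴.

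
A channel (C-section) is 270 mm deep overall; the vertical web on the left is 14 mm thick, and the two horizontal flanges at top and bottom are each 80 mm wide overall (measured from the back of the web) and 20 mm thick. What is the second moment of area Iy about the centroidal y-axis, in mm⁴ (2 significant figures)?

Iy ≈ 3.5 × 10⁶ mm⁴

Split into non-overlapping primitives; take the origin at the lower-left of the bounding box.
Web: 14 × 270, A = 3 780 mm², x = 7 mm, Ī = 61 740 mm⁴.
Top flange (beyond web): 66 × 20, A = 1 320 mm², x = 47 mm, Ī = 479 160 mm⁴.
Bottom flange (beyond web): 66 × 20, A = 1 320 mm², x = 47 mm, Ī = 479 160 mm⁴.
Centroid: x̄ = ΣA·x / ΣA = 23.45 mm.
Transfer each piece to the centroidal y-axis using Ī + A·d² with d = x − 23.45:
  web: d = -16.45 mm → contributes +1 084 443 mm⁴
  top flange (beyond web): d = 23.55 mm → contributes +1 211 322 mm⁴
  bottom flange (beyond web): d = 23.55 mm → contributes +1 211 322 mm⁴
Total I = 3 507 088 mm⁴.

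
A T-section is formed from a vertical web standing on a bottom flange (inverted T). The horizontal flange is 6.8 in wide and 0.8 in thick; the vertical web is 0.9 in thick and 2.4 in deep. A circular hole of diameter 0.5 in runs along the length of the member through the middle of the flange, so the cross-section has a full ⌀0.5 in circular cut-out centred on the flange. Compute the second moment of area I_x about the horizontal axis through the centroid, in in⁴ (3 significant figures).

Break the section into simple shapes (no overlaps), measuring from the bottom-left corner of the bounding box.
Flange: 6.8 × 0.8, A = 5.44 in², y = 0.4 in, Ī = 0.29013 in⁴.
Web: 0.9 × 2.4, A = 2.16 in², y = 2 in, Ī = 1.0368 in⁴.
Hole (subtracted): ⌀0.5, A = 0.19635 in², y = 0.4 in, Ī = 0.003068 in⁴.
Centroid: ȳ = ΣA·y / ΣA = 0.8668 in.
Transfer each piece to the horizontal axis through the centroid using Ī + A·d² with d = y − 0.8668:
  flange: d = -0.4668 in → contributes +1.4755 in⁴
  web: d = 1.1332 in → contributes +3.8106 in⁴
  hole: d = -0.4668 in → contributes −0.045852 in⁴
Total I = 5.2402 in⁴.

I_x ≈ 5.24 in⁴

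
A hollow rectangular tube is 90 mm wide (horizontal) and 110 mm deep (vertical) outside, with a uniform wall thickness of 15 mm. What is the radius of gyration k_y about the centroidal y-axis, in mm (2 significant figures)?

Break the section into simple shapes (no overlaps), measuring from the bottom-left corner of the bounding box.
Outer rectangle: 90 × 110, A = 9 900 mm², x = 45 mm, Ī = 6 682 500 mm⁴.
Inner void (subtracted): 60 × 80, A = 4 800 mm², x = 45 mm, Ī = 1 440 000 mm⁴.
By symmetry the centroid is at mid-width, x̄ = 45 mm.
All pieces are centred on the centroidal y-axis, so I = ΣĪ (holes subtracted) = 5 242 500 mm⁴.
Radius of gyration: k = √(I/A) = √(5 242 500 / 5 100) = 32.06 mm.

k_y ≈ 32 mm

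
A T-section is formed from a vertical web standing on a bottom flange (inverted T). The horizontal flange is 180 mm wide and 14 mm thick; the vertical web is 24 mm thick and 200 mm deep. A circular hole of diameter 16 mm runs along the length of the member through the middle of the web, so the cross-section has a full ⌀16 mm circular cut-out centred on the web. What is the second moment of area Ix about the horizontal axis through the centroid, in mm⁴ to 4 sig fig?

Ix ≈ 3.468 × 10⁷ mm⁴

Split into non-overlapping primitives; take the origin at the lower-left of the bounding box.
Flange: 180 × 14, A = 2 520 mm², y = 7 mm, Ī = 41 160 mm⁴.
Web: 24 × 200, A = 4 800 mm², y = 114 mm, Ī = 16 000 000 mm⁴.
Hole (subtracted): ⌀16, A = 201.062 mm², y = 114 mm, Ī = 3216.99 mm⁴.
Centroid: ȳ = ΣA·y / ΣA = 76.1236 mm.
Transfer each piece to the horizontal axis through the centroid using Ī + A·d² with d = y − 76.1236:
  flange: d = -69.1236 mm → contributes +12 081 889 mm⁴
  web: d = 37.8764 mm → contributes +22 886 197 mm⁴
  hole: d = 37.8764 mm → contributes −291 665 mm⁴
Total I = 34 676 421 mm⁴.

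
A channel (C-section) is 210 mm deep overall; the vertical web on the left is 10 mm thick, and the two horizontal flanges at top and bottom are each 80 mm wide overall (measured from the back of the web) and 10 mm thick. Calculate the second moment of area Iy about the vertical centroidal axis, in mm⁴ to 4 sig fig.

Treat the section as a set of non-overlapping primitives; coordinates are from the bounding-box lower-left.
Web: 10 × 210, A = 2 100 mm², x = 5 mm, Ī = 17 500 mm⁴.
Top flange (beyond web): 70 × 10, A = 700 mm², x = 45 mm, Ī = 285 833 mm⁴.
Bottom flange (beyond web): 70 × 10, A = 700 mm², x = 45 mm, Ī = 285 833 mm⁴.
Centroid: x̄ = ΣA·x / ΣA = 21 mm.
Transfer each piece to the vertical centroidal axis using Ī + A·d² with d = x − 21:
  web: d = -16 mm → contributes +555 100 mm⁴
  top flange (beyond web): d = 24 mm → contributes +689 033 mm⁴
  bottom flange (beyond web): d = 24 mm → contributes +689 033 mm⁴
Total I = 1 933 167 mm⁴.

Iy ≈ 1.933 × 10⁶ mm⁴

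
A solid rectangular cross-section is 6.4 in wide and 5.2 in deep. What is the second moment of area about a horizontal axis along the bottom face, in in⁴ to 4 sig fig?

I_base ≈ 300.0 in⁴

The section: 6.4 × 5.2, A = 33.28 in², y = 2.6 in, Ī = 74.9909 in⁴.
Transfer it to a horizontal axis along the bottom face using Ī + A·d² with d = y − 0:
  the section: d = 2.6 in → contributes +299.964 in⁴
Total I = 299.964 in⁴.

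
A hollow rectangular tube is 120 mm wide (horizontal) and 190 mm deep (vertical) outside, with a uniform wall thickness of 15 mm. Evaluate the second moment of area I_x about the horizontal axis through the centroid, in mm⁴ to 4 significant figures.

Treat the section as a set of non-overlapping primitives; coordinates are from the bounding-box lower-left.
Outer rectangle: 120 × 190, A = 22 800 mm², y = 95 mm, Ī = 68 590 000 mm⁴.
Inner void (subtracted): 90 × 160, A = 14 400 mm², y = 95 mm, Ī = 30 720 000 mm⁴.
By symmetry the centroid is at mid-height, ȳ = 95 mm.
All pieces are centred on the horizontal axis through the centroid, so I = ΣĪ (holes subtracted) = 37 870 000 mm⁴.

I_x ≈ 3.787 × 10⁷ mm⁴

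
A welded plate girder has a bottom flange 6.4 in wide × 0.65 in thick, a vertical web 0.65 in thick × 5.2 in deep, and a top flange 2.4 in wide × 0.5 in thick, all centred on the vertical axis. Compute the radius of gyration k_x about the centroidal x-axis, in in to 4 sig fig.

Split into non-overlapping primitives; take the origin at the lower-left of the bounding box.
Bottom plate: 6.4 × 0.65, A = 4.16 in², y = 0.325 in, Ī = 0.146467 in⁴.
Web plate: 0.65 × 5.2, A = 3.38 in², y = 3.25 in, Ī = 7.61627 in⁴.
Top plate: 2.4 × 0.5, A = 1.2 in², y = 6.1 in, Ī = 0.025 in⁴.
Centroid: ȳ = ΣA·y / ΣA = 2.24908 in.
Transfer each piece to the centroidal x-axis using Ī + A·d² with d = y − 2.24908:
  bottom plate: d = -1.92408 in → contributes +15.5472 in⁴
  web plate: d = 1.00092 in → contributes +11.0025 in⁴
  top plate: d = 3.85092 in → contributes +17.8205 in⁴
Total I = 44.3701 in⁴.
Radius of gyration: k = √(I/A) = √(44.3701 / 8.74) = 2.25315 in.

k_x ≈ 2.253 in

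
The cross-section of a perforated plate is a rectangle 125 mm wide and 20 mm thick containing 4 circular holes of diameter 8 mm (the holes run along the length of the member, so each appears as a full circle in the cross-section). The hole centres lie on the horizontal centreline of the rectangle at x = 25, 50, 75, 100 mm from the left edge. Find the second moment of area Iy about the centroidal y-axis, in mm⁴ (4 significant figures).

Iy ≈ 3.097 × 10⁶ mm⁴

Break the section into simple shapes (no overlaps), measuring from the bottom-left corner of the bounding box.
Plate: 125 × 20, A = 2 500 mm², x = 62.5 mm, Ī = 3 255 208 mm⁴.
Hole 1 (subtracted): ⌀8, A = 50.2655 mm², x = 25 mm, Ī = 201.062 mm⁴.
Hole 2 (subtracted): ⌀8, A = 50.2655 mm², x = 50 mm, Ī = 201.062 mm⁴.
Hole 3 (subtracted): ⌀8, A = 50.2655 mm², x = 75 mm, Ī = 201.062 mm⁴.
Hole 4 (subtracted): ⌀8, A = 50.2655 mm², x = 100 mm, Ī = 201.062 mm⁴.
By symmetry the centroid is at mid-width, x̄ = 62.5 mm.
Transfer each piece to the centroidal y-axis using Ī + A·d² with d = x − 62.5:
  plate: d = 0 mm → contributes +3 255 208 mm⁴
  hole 1: d = -37.5 mm → contributes −70886.9 mm⁴
  hole 2: d = -12.5 mm → contributes −8055.04 mm⁴
  hole 3: d = 12.5 mm → contributes −8055.04 mm⁴
  hole 4: d = 37.5 mm → contributes −70886.9 mm⁴
Total I = 3 097 324 mm⁴.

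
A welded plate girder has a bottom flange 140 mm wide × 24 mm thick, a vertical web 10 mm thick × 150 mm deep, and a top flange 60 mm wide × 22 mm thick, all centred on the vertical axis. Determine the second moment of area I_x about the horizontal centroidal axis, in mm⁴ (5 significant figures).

I_x ≈ 3.3049 × 10⁷ mm⁴

Split into non-overlapping primitives; take the origin at the lower-left of the bounding box.
Bottom plate: 140 × 24, A = 3 360 mm², y = 12 mm, Ī = 161 280 mm⁴.
Web plate: 10 × 150, A = 1 500 mm², y = 99 mm, Ī = 2 812 500 mm⁴.
Top plate: 60 × 22, A = 1 320 mm², y = 185 mm, Ī = 53 240 mm⁴.
Centroid: ȳ = ΣA·y / ΣA = 70.06796 mm.
Transfer each piece to the horizontal centroidal axis using Ī + A·d² with d = y − 70.06796:
  bottom plate: d = -58.06796 mm → contributes +11 490 824 mm⁴
  web plate: d = 28.93204 mm → contributes +4 068 094 mm⁴
  top plate: d = 114.932 mm → contributes +17 489 613 mm⁴
Total I = 33 048 531 mm⁴.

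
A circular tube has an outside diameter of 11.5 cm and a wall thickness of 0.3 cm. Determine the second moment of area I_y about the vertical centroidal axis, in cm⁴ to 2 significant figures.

Split into non-overlapping primitives; take the origin at the lower-left of the bounding box.
Outer circle: ⌀11.5, A = 103.9 cm², x = 5.75 cm, Ī = 858.5 cm⁴.
Bore (subtracted): ⌀10.9, A = 93.31 cm², x = 5.75 cm, Ī = 692.9 cm⁴.
By symmetry the centroid is at mid-width, x̄ = 5.75 cm.
All pieces are centred on the vertical centroidal axis, so I = ΣĪ (holes subtracted) = 165.6 cm⁴.

I_y ≈ 170 cm⁴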